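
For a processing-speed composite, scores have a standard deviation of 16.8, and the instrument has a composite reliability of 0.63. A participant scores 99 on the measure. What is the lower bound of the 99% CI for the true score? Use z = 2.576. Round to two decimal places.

SEM = 16.8000 × √(1 − 0.6300) = 16.8000 × √0.3700 ≈ 16.8000 × 0.6083 ≈ 10.2190
2.576 × SEM ≈ 26.3242
Lower limit = 99 − 26.3242 ≈ 72.6758

72.68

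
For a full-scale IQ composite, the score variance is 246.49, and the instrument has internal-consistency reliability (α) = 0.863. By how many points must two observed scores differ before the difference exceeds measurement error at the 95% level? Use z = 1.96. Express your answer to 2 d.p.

16.11

SD = √246.49 = 15.7000
SEM = 15.7000 × √(1 − 0.8630) = 15.7000 × √0.1370 ≈ 15.7000 × 0.3701 ≈ 5.8111
SE_diff = √2 × SEM ≈ 8.2182
Minimum reliable difference = 1.96 × SE_diff ≈ 1.96 × 8.2182 ≈ 16.1076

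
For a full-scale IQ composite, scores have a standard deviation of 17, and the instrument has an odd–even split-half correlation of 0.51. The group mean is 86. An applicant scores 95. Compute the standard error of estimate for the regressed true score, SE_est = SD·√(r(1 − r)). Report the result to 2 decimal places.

r_full = 2·0.51 / (1 + 0.51) ≃ 0.67550
SE_est = SD × √(r(1 − r)) = 17.00000 × √0.21920 ≃ 17.00000 × 0.46819 ≃ 7.95921

7.96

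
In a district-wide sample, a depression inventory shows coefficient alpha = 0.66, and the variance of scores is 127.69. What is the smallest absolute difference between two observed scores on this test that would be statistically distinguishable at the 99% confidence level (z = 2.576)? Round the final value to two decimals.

24.00

σ = 127.69^(1/2) = 11.300
SEM = 11.300 × √(1 − 0.660) = 11.300 × √0.340 ≈ 11.300 × 0.583 ≈ 6.589
Standard error of the difference = 6.589·√2 ≈ 9.318
Minimum reliable difference = 2.576 × SE_diff ≈ 2.576 × 9.318 ≈ 24.004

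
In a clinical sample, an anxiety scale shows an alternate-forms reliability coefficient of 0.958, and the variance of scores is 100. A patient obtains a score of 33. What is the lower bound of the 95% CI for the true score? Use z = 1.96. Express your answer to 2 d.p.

σ = 100^(1/2) = 10.000
The standard error of measurement is 10.000×√(1 − 0.958) ≃ 10.000×0.205 ≃ 2.049.
Half-width = 1.96×2.049 ≃ 4.017
Lower limit = 33 − 4.017 ≃ 28.983

28.98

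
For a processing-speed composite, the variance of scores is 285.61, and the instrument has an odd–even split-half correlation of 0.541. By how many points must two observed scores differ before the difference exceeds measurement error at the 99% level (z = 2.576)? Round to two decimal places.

33.60

SD = √285.61 = 16.90000
Full-length reliability (Spearman-Brown) = 2(0.541)/(1+0.541) ≈ 0.70214
SEM = 16.90000 × √(1 − 0.70214) = 16.90000 × √0.29786 ≈ 16.90000 × 0.54576 ≈ 9.22341
Standard error of the difference = 9.22341·√2 ≈ 13.04388
Smallest detectable difference = 2.576×13.04388 ≈ 33.60103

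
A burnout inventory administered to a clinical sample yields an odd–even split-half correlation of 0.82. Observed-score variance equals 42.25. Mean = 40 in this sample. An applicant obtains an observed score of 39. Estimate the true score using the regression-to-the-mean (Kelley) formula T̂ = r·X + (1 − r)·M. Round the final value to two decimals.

Full-length reliability (Spearman-Brown) = 2(0.82)/(1+0.82) ≈ 0.9011
T̂ = r·X + (1 − r)·M = 0.9011×39 + 0.0989×40 = 35.1429 + 3.9560 ≈ 39.0989

39.10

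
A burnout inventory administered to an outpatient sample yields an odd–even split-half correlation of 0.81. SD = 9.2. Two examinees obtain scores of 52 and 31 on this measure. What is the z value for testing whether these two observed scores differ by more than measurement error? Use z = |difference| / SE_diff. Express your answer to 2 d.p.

4.98

Spearman-Brown: r = 2(0.81) / (1 + 0.81) = 1.620 / 1.810 ≃ 0.895
SEM = 9.200×√(1 − 0.895) ≃ 2.981
SE_diff = SEM × √2 ≃ 2.981 × 1.414 ≃ 4.215
z = 21 / 4.215 ≃ 4.982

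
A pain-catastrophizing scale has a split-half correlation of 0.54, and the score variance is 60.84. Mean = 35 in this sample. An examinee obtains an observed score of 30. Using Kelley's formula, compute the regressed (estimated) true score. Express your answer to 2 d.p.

Full-length reliability (Spearman-Brown) = 2(0.54)/(1+0.54) ≈ 0.7013
T̂ = 0.7013(30) + 0.2987(35) ≈ 31.4935

31.49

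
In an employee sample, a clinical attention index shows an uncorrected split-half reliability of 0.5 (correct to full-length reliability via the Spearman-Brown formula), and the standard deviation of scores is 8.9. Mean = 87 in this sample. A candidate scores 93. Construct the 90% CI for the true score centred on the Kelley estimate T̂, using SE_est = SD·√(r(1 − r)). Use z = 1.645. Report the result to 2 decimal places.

r_full = 2·0.5 / (1 + 0.5) ≈ 0.6667
T̂ = r·X + (1 − r)·M = 0.6667×93 + 0.3333×87 ≈ 62.0000 + 29.0000 ≈ 91.0000
SE_est = SD × √(r(1 − r)) = 8.9000 × √0.2222 ≈ 8.9000 × 0.4714 ≈ 4.1955
CI = 91.0000 ± 1.645 × 4.1955 → [84.0984, 97.9016]

[84.10, 97.90]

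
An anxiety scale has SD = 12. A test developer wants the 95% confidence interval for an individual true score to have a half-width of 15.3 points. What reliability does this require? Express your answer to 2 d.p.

0.58

Required SEM = 15.3 / 1.96 ≈ 7.806
Required reliability = 1 − (SEM/SD)² = 1 − 0.423 ≈ 0.577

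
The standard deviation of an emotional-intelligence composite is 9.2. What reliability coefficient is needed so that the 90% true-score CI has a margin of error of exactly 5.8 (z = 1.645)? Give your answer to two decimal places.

0.85

Required SEM = 5.8 / 1.645 ≈ 3.5258
r = 1 − (3.5258/9.2)² ≈ 1 − 0.1469 ≈ 0.8531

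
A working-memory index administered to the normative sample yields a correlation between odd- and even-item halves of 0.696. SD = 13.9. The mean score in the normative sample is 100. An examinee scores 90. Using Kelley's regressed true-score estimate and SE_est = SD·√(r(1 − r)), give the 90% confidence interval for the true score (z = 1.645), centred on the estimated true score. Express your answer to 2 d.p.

[83.02, 100.56]

Spearman-Brown: r = 2(0.696) / (1 + 0.696) = 1.3920 / 1.6960 ≈ 0.8208
Estimated true score = 0.8208×90 + (1 − 0.8208)×100 ≈ 91.7925
SE_est = 13.9000×√(0.8208×0.1792) ≈ 5.3315
90% CI: 91.7925 ± 8.7702 ≈ (83.0222, 100.5627)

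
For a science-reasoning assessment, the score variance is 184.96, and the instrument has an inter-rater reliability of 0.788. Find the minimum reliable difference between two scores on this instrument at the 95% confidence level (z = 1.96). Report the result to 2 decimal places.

SD = √184.96 = 13.600
SEM = 13.600 * √(1 − 0.788) = 13.600 * √0.212 ≈ 13.600 * 0.460 ≈ 6.262
SE_diff = SEM * √2 ≈ 6.262 * 1.414 ≈ 8.856
Minimum reliable difference = 1.96 * SE_diff ≈ 1.96 * 8.856 ≈ 17.357

17.36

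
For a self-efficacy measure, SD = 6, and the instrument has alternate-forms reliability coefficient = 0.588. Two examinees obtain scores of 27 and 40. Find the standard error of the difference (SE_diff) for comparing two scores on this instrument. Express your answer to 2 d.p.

SEM = 6.000 * √(1 − 0.588) = 6.000 * √0.412 ≈ 6.000 * 0.642 ≈ 3.851
SE_diff = √2 * SEM ≈ 5.446

5.45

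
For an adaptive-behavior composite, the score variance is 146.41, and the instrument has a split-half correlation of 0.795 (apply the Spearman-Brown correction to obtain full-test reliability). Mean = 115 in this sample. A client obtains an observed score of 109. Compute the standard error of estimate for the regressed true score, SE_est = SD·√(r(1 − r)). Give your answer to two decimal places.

σ = 146.41^(1/2) = 12.100
Full-length reliability (Spearman-Brown) = 2(0.795)/(1+0.795) ≈ 0.886
SE_est = 12.100·√[r(1 − r)] ≈ 3.849

3.85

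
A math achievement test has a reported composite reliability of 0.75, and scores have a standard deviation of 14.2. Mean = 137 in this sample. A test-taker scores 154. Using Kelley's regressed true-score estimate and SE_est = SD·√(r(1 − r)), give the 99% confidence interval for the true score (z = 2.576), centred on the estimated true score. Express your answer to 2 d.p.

T̂ = 0.750(154) + 0.250(137) ≈ 149.750
SE_est = 14.200×√(0.750×0.250) ≈ 6.149
99% CI: 149.750 ± 15.839 ≈ (133.911, 165.589)

[133.91, 165.59]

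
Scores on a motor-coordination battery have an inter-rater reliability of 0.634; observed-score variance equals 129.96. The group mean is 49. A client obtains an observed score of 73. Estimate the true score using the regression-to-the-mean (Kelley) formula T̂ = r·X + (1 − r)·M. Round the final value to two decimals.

64.22

T̂ = 0.6340(73) + 0.3660(49) ≈ 64.2160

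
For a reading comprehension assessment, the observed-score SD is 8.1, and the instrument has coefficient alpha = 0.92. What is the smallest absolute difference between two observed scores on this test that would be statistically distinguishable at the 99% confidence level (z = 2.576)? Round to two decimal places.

The standard error of measurement is 8.1000×√(1 − 0.9200) ≈ 8.1000×0.2828 ≈ 2.2910.
Standard error of the difference = 2.2910·√2 ≈ 3.2400
Minimum reliable difference = 2.576 × SE_diff ≈ 2.576 × 3.2400 ≈ 8.3462

8.35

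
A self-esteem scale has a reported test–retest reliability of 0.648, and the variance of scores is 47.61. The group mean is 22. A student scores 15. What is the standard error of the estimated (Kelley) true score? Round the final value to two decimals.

3.30

SD = √47.61 ≈ 6.90000
SE_est = SD · √(r(1 − r)) = 6.90000 · √0.22810 ≈ 6.90000 · 0.47759 ≈ 3.29540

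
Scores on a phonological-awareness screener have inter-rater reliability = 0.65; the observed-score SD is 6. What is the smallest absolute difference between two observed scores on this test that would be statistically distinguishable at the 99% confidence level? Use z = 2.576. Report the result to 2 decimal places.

The standard error of measurement is 6.00000×√(1 − 0.65000) ≃ 6.00000×0.59161 ≃ 3.54965.
Standard error of the difference = 3.54965·√2 ≃ 5.01996
Minimum reliable difference = 2.576 × SE_diff ≃ 2.576 × 5.01996 ≃ 12.93142

12.93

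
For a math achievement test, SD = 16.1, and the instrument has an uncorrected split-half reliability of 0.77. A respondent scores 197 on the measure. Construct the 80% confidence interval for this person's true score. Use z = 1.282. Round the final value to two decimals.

r_full = 2·0.77 / (1 + 0.77) ≈ 0.87006
SEM = 16.10000 × √(1 − 0.87006) = 16.10000 × √0.12994 ≈ 16.10000 × 0.36048 ≈ 5.80368
1.282 × SEM ≈ 7.44031
80% CI: 197 ± 7.44031 = [189.55969, 204.44031]

[189.56, 204.44]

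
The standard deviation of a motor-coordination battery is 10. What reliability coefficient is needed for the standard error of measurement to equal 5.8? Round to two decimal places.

0.66

Required reliability = 1 − (SEM/SD)² = 1 − 0.3364 ≈ 0.6636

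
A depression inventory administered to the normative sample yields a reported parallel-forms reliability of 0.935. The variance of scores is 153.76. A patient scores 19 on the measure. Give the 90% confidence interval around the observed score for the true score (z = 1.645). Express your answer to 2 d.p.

σ = 153.76^(1/2) = 12.400
The standard error of measurement is 12.400*√(1 − 0.935) ≃ 12.400*0.255 ≃ 3.161.
1.645 * SEM ≃ 5.200
CI = 19 ± 5.200 → [13.800, 24.200]

[13.80, 24.20]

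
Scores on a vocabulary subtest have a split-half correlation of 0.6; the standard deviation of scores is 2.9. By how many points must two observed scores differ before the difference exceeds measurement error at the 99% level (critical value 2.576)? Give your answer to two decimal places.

5.28

Full-length reliability (Spearman-Brown) = 2(0.6)/(1+0.6) ≈ 0.7500
The standard error of measurement is 2.9000*√(1 − 0.7500) ≈ 2.9000*0.5000 ≈ 1.4500.
Standard error of the difference = 1.4500·√2 ≈ 2.0506
Smallest detectable difference = 2.576*2.0506 ≈ 5.2824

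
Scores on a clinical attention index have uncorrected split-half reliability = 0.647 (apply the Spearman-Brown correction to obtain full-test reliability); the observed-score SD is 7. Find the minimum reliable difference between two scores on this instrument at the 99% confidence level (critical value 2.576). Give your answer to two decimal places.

11.81

Full-length reliability (Spearman-Brown) = 2(0.647)/(1+0.647) ≈ 0.7857
SEM = 7.0000 × √(1 − 0.7857) = 7.0000 × √0.2143 ≈ 7.0000 × 0.4630 ≈ 3.2407
SE_diff = √2 × SEM ≈ 4.5830
Minimum reliable difference = 2.576 × SE_diff ≈ 2.576 × 4.5830 ≈ 11.8059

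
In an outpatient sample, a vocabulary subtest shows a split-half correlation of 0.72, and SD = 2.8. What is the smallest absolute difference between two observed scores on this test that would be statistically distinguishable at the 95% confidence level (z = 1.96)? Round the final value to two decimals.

3.13

r_full = 2·0.72 / (1 + 0.72) ≈ 0.8372
SEM = 2.8000 · √(1 − 0.8372) = 2.8000 · √0.1628 ≈ 2.8000 · 0.4035 ≈ 1.1297
Standard error of the difference = 1.1297·√2 ≈ 1.5977
Smallest detectable difference = 1.96·1.5977 ≈ 3.1314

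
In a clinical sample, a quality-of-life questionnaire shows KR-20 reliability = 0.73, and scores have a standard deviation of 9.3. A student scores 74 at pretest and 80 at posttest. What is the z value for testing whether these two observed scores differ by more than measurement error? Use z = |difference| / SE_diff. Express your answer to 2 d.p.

SEM = 9.3000*√(1 − 0.7300) ≈ 4.8324
SE_diff = √2 * SEM ≈ 6.8341
z = |74 − 80| / 6.8341 = 6 / 6.8341 ≈ 0.8780

0.88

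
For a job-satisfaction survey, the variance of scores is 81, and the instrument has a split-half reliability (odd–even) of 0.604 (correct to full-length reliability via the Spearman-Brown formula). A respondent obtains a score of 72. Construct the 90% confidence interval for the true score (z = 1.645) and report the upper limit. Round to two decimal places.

79.36

SD = √81 ≈ 9.0000
Spearman-Brown: r = 2(0.604) / (1 + 0.604) = 1.2080 / 1.6040 ≈ 0.7531
SEM = 9.0000*√(1 − 0.7531) ≈ 4.4719
Margin = 1.645 * 4.4719 ≈ 7.3562
Upper bound: 72 + 7.3562 = 79.3562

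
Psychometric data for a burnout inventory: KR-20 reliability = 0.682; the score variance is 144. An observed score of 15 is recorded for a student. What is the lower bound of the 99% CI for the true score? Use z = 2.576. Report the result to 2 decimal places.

-2.43

σ = 144^(1/2) = 12.000
The standard error of measurement is 12.000×√(1 − 0.682) ≈ 12.000×0.564 ≈ 6.767.
2.576 × SEM ≈ 17.432
Lower bound: 15 − 17.432 = -2.432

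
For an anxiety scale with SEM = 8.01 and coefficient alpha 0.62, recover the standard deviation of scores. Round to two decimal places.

σ = SEM·(1 − r)^(−1/2) ≈ 8.01·1.622 ≈ 12.994

12.99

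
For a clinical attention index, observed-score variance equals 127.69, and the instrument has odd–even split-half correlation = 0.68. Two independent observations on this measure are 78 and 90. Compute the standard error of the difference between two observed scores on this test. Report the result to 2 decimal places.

SD = √127.69 = 11.30000
r_full = 2·0.68 / (1 + 0.68) ≈ 0.80952
SEM = 11.30000*√(1 − 0.80952) ≈ 4.93172
SE_diff = SEM * √2 ≈ 4.93172 * 1.41421 ≈ 6.97451

6.97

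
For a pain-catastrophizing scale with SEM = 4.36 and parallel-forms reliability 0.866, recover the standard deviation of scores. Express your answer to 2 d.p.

σ = SEM·(1 − r)^(−1/2) ≈ 4.36×2.73179 ≈ 11.91061

11.91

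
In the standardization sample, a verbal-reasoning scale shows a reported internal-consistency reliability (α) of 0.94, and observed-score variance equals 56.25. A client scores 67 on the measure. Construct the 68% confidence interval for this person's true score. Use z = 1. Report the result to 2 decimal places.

σ = 56.25^(1/2) = 7.5000
SEM = 7.5000*√(1 − 0.9400) ≃ 1.8371
Margin = 1 * 1.8371 ≃ 1.8371
68% CI: 67 ± 1.8371 = [65.1629, 68.8371]

[65.16, 68.84]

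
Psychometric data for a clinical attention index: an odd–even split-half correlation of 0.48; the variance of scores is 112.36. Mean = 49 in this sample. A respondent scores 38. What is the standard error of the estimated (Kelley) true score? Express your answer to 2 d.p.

5.06

σ = 112.36^(1/2) = 10.600
r_full = 2·0.48 / (1 + 0.48) ≃ 0.649
SE_est = SD · √(r(1 − r)) = 10.600 · √0.228 ≃ 10.600 · 0.477 ≃ 5.060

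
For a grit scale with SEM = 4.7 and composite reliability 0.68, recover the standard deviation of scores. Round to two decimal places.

SD = 4.7 / √(1 − 0.68) ≈ 8.3085

8.31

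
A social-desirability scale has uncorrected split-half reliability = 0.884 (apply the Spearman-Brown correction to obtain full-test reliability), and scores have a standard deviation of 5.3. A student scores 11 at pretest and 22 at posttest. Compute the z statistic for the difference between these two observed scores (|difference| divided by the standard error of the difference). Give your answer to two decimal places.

5.91

r_full = 2·0.884 / (1 + 0.884) ≃ 0.938
SEM = 5.300 × √(1 − 0.938) = 5.300 × √0.062 ≃ 5.300 × 0.248 ≃ 1.315
SE_diff = SEM × √2 ≃ 1.315 × 1.414 ≃ 1.860
z = 11 / 1.860 ≃ 5.914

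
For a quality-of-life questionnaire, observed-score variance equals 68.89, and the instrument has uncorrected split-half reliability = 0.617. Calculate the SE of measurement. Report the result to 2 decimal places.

SD = √68.89 ≈ 8.30000
Full-length reliability (Spearman-Brown) = 2(0.617)/(1+0.617) ≈ 0.76314
SEM = 8.30000×√(1 − 0.76314) ≈ 4.03945

4.04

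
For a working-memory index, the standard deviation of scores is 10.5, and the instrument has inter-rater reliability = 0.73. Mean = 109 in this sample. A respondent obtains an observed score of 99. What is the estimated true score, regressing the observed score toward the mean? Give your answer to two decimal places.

T̂ = r·X + (1 − r)·M = 0.73000·99 + 0.27000·109 = 72.27000 + 29.43000 ≈ 101.70000

101.70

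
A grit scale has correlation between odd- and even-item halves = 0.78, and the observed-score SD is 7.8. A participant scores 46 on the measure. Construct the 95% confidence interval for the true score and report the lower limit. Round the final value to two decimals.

40.63

Spearman-Brown: r = 2(0.78) / (1 + 0.78) = 1.560 / 1.780 ≃ 0.876
SEM = 7.800 * √(1 − 0.876) = 7.800 * √0.124 ≃ 7.800 * 0.352 ≃ 2.742
1.96 * SEM ≃ 5.375
Lower limit = 46 − 5.375 ≃ 40.625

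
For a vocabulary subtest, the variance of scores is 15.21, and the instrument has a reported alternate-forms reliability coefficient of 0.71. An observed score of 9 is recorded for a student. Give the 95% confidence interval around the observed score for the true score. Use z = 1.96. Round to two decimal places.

SD = √15.21 ≈ 3.9000
SEM = 3.9000*√(1 − 0.7100) ≈ 2.1002
Half-width = 1.96*2.1002 ≈ 4.1164
CI = 9 ± 4.1164 → [4.8836, 13.1164]

[4.88, 13.12]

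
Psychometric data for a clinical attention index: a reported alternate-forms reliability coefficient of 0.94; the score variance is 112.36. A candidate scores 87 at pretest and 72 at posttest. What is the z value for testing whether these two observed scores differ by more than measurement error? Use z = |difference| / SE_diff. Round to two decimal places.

4.09

SD = √112.36 ≃ 10.600
SEM = 10.600×√(1 − 0.940) ≃ 2.596
SE_diff = SEM × √2 ≃ 2.596 × 1.414 ≃ 3.672
z = 15 / 3.672 ≃ 4.085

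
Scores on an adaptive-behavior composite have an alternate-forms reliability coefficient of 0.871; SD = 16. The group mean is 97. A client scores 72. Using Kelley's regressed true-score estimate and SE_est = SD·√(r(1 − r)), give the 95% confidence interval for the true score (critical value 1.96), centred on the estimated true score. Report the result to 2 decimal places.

[64.71, 85.74]

T̂ = 0.871(72) + 0.129(97) ≈ 75.225
SE_est = SD × √(r(1 − r)) = 16.000 × √0.112 ≈ 16.000 × 0.335 ≈ 5.363
CI = 75.225 ± 1.96 × 5.363 → [64.713, 85.737]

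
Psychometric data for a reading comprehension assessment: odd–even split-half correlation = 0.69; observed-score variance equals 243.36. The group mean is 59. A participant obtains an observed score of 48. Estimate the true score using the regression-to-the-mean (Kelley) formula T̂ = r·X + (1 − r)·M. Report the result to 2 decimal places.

Spearman-Brown: r = 2(0.69) / (1 + 0.69) = 1.3800 / 1.6900 ≈ 0.8166
Estimated true score = 0.8166·48 + (1 − 0.8166)·59 ≈ 50.0178

50.02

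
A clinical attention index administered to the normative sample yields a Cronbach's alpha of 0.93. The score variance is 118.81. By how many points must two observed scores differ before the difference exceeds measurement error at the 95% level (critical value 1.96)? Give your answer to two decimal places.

σ = 118.81^(1/2) = 10.90000
SEM = 10.90000 · √(1 − 0.93000) = 10.90000 · √0.07000 ≈ 10.90000 · 0.26458 ≈ 2.88387
SE_diff = SEM · √2 ≈ 2.88387 · 1.41421 ≈ 4.07841
Smallest detectable difference = 1.96·4.07841 ≈ 7.99368

7.99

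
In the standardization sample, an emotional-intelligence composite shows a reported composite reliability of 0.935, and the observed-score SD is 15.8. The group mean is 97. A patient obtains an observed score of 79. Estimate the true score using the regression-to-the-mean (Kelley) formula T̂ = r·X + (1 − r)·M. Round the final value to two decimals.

80.17

T̂ = 0.9350(79) + 0.0650(97) ≈ 80.1700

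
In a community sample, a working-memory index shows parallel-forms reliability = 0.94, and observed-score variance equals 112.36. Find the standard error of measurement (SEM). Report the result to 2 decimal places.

2.60

σ = 112.36^(1/2) = 10.600
SEM = 10.600 * √(1 − 0.940) = 10.600 * √0.060 ≈ 10.600 * 0.245 ≈ 2.596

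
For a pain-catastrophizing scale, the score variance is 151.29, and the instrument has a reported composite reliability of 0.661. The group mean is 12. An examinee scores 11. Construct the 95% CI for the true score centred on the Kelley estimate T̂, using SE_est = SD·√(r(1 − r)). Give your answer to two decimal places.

[-0.07, 22.75]

σ = 151.29^(1/2) = 12.3000
Estimated true score = 0.6610·11 + (1 − 0.6610)·12 ≈ 11.3390
SE_est = SD · √(r(1 − r)) = 12.3000 · √0.2241 ≈ 12.3000 · 0.4734 ≈ 5.8224
CI = 11.3390 ± 1.96 · 5.8224 → [-0.0730, 22.7510]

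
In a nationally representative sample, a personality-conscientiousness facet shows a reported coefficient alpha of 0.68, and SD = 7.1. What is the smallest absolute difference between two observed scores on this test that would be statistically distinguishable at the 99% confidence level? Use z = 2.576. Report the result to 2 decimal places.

14.63

The standard error of measurement is 7.100·√(1 − 0.680) ≈ 7.100·0.566 ≈ 4.016.
SE_diff = √2 · SEM ≈ 5.680
Smallest detectable difference = 2.576·5.680 ≈ 14.632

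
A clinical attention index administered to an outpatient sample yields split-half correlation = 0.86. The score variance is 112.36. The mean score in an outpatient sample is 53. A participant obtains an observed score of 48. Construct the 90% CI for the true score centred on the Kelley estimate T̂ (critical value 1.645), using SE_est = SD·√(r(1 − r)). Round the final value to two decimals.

[43.78, 52.98]

σ = 112.36^(1/2) = 10.600
Spearman-Brown: r = 2(0.86) / (1 + 0.86) = 1.720 / 1.860 ≈ 0.925
T̂ = 0.925(48) + 0.075(53) ≈ 48.376
SE_est = SD · √(r(1 − r)) = 10.600 · √0.070 ≈ 10.600 · 0.264 ≈ 2.797
CI = 48.376 ± 1.645 · 2.797 → [43.776, 52.977]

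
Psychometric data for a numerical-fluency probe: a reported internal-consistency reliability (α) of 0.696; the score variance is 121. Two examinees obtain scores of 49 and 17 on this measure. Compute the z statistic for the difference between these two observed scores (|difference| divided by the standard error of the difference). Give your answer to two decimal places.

3.73

SD = √121 ≈ 11.00000
SEM = 11.00000·√(1 − 0.69600) ≈ 6.06498
SE_diff = SEM · √2 ≈ 6.06498 · 1.41421 ≈ 8.57718
z = |49 − 17| / 8.57718 = 32 / 8.57718 ≈ 3.73083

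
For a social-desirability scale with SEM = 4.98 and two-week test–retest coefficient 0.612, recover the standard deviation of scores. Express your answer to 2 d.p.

7.99

SD = 4.98 / √(1 − 0.612) ≈ 7.99491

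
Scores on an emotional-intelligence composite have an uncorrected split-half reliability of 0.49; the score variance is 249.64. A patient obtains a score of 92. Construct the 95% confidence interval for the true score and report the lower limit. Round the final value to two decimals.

73.88

SD = √249.64 ≈ 15.8000
Full-length reliability (Spearman-Brown) = 2(0.49)/(1+0.49) ≈ 0.6577
SEM = 15.8000·√(1 − 0.6577) ≈ 9.2438
1.96 · SEM ≈ 18.1178
Lower limit = 92 − 18.1178 ≈ 73.8822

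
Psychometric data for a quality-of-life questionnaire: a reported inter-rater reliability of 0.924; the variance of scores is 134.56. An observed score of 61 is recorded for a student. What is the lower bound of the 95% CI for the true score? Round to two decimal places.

54.73

SD = √134.56 = 11.6000
SEM = 11.6000 * √(1 − 0.9240) = 11.6000 * √0.0760 ≈ 11.6000 * 0.2757 ≈ 3.1979
Margin = 1.96 * 3.1979 ≈ 6.2679
Lower bound: 61 − 6.2679 = 54.7321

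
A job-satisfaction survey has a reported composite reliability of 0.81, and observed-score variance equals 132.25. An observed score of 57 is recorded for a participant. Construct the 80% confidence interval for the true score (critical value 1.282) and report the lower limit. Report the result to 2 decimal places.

50.57

SD = √132.25 = 11.500
SEM = 11.500 × √(1 − 0.810) = 11.500 × √0.190 ≈ 11.500 × 0.436 ≈ 5.013
Margin = 1.282 × 5.013 ≈ 6.426
Lower limit = 57 − 6.426 ≈ 50.574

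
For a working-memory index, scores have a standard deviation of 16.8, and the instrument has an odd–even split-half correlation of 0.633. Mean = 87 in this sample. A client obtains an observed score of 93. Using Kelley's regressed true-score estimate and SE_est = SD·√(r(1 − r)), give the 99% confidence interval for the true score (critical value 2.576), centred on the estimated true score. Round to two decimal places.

[73.59, 109.72]

r_full = 2·0.633 / (1 + 0.633) ≈ 0.775
Estimated true score = 0.775×93 + (1 − 0.775)×87 ≈ 91.652
SE_est = SD × √(r(1 − r)) = 16.800 × √0.174 ≈ 16.800 × 0.417 ≈ 7.013
99% CI: 91.652 ± 18.064 ≈ (73.587, 109.716)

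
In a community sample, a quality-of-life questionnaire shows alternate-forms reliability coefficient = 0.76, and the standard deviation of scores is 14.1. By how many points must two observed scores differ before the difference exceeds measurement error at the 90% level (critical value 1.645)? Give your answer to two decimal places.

16.07

SEM = 14.10000×√(1 − 0.76000) ≃ 6.90756
SE_diff = √2 × SEM ≃ 9.76877
Minimum reliable difference = 1.645 × SE_diff ≃ 1.645 × 9.76877 ≃ 16.06962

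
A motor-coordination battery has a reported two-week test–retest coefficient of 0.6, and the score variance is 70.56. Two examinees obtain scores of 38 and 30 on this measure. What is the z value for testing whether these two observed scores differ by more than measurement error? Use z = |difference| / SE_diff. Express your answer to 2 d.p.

SD = √70.56 = 8.40000
SEM = 8.40000 × √(1 − 0.60000) = 8.40000 × √0.40000 ≈ 8.40000 × 0.63246 ≈ 5.31263
Standard error of the difference = 5.31263·√2 ≈ 7.51319
z = |38 − 30| / 7.51319 = 8 / 7.51319 ≈ 1.06479

1.06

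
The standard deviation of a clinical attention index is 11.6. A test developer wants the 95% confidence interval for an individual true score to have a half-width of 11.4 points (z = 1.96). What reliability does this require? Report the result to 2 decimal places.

Required SEM = 11.4 / 1.96 ≈ 5.816
Required reliability = 1 − (SEM/SD)² = 1 − 0.251 ≈ 0.749

0.75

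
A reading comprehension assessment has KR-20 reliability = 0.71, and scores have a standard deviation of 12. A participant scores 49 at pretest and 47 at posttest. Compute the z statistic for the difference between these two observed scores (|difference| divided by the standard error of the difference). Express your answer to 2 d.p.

0.22

SEM = 12.000 × √(1 − 0.710) = 12.000 × √0.290 ≃ 12.000 × 0.539 ≃ 6.462
SE_diff = SEM × √2 ≃ 6.462 × 1.414 ≃ 9.139
z = 2 / 9.139 ≃ 0.219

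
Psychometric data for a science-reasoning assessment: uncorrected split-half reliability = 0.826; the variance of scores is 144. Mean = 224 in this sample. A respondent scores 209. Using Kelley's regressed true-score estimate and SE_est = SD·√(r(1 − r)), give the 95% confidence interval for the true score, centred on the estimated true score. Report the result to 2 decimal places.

[203.52, 217.34]

σ = 144^(1/2) = 12.0000
Full-length reliability (Spearman-Brown) = 2(0.826)/(1+0.826) ≈ 0.9047
T̂ = r·X + (1 − r)·M = 0.9047*209 + 0.0953*224 ≈ 189.0843 + 21.3450 ≈ 210.4294
SE_est = SD * √(r(1 − r)) = 12.0000 * √0.0862 ≈ 12.0000 * 0.2936 ≈ 3.5234
95% CI: 210.4294 ± 6.9058 ≈ (203.5235, 217.3352)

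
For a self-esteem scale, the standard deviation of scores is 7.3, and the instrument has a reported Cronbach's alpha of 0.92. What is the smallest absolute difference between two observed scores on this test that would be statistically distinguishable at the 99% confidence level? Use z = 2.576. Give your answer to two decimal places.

7.52

The standard error of measurement is 7.3000·√(1 − 0.9200) ≃ 7.3000·0.2828 ≃ 2.0648.
SE_diff = √2 · SEM ≃ 2.9200
Smallest detectable difference = 2.576·2.9200 ≃ 7.5219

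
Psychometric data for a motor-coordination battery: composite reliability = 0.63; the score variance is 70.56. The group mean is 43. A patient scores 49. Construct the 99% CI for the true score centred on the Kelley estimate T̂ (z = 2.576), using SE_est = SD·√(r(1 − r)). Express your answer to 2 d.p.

SD = √70.56 = 8.400
T̂ = r·X + (1 − r)·M = 0.630·49 + 0.370·43 = 30.870 + 15.910 ≃ 46.780
SE_est = SD · √(r(1 − r)) = 8.400 · √0.233 ≃ 8.400 · 0.483 ≃ 4.056
CI = 46.780 ± 2.576 · 4.056 → [36.333, 57.227]

[36.33, 57.23]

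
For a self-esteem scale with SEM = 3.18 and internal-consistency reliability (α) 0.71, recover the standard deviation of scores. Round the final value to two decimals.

5.91

σ = SEM·(1 − r)^(−1/2) ≈ 3.18*1.857 ≈ 5.905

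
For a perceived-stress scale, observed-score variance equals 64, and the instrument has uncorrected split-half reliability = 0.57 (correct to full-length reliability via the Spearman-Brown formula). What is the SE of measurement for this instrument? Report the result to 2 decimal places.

SD = √64 = 8.0000
r_full = 2·0.57 / (1 + 0.57) ≈ 0.7261
SEM = 8.0000*√(1 − 0.7261) ≈ 4.1867

4.19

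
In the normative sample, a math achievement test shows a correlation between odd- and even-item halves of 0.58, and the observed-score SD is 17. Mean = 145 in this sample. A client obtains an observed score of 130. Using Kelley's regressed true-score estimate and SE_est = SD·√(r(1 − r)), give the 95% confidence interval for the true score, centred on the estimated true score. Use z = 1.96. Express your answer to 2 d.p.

[119.27, 148.71]

r_full = 2·0.58 / (1 + 0.58) ≈ 0.7342
Estimated true score = 0.7342×130 + (1 − 0.7342)×145 ≈ 133.9873
SE_est = SD × √(r(1 − r)) = 17.0000 × √0.1952 ≈ 17.0000 × 0.4418 ≈ 7.5101
CI = 133.9873 ± 1.96 × 7.5101 → [119.2676, 148.7071]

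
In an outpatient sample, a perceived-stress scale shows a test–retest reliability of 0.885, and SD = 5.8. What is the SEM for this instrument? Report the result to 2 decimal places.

1.97

The standard error of measurement is 5.8000·√(1 − 0.8850) ≈ 5.8000·0.3391 ≈ 1.9669.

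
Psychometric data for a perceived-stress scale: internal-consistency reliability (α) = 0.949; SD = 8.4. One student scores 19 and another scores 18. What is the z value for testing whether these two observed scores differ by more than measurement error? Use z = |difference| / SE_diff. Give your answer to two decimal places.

0.37

SEM = 8.400·√(1 − 0.949) ≃ 1.897
Standard error of the difference = 1.897·√2 ≃ 2.683
z = 1 / 2.683 ≃ 0.373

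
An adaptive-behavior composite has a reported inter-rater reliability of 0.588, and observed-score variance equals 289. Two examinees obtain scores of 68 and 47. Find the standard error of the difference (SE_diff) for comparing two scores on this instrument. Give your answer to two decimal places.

σ = 289^(1/2) = 17.000
SEM = 17.000 * √(1 − 0.588) = 17.000 * √0.412 ≈ 17.000 * 0.642 ≈ 10.912
Standard error of the difference = 10.912·√2 ≈ 15.432

15.43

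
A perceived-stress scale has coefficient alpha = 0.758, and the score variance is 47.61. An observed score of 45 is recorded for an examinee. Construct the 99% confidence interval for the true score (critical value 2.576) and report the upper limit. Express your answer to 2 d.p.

53.74

SD = √47.61 ≈ 6.900
The standard error of measurement is 6.900×√(1 − 0.758) ≈ 6.900×0.492 ≈ 3.394.
Half-width = 2.576×3.394 ≈ 8.744
Upper bound: 45 + 8.744 = 53.744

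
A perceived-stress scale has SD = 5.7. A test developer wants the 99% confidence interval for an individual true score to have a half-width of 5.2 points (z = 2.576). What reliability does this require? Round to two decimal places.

Required SEM = 5.2 / 2.576 ≈ 2.0186
r = 1 − (SEM / SD)² = 1 − (2.0186 / 5.7)² ≈ 1 − 0.1254 ≈ 0.8746

0.87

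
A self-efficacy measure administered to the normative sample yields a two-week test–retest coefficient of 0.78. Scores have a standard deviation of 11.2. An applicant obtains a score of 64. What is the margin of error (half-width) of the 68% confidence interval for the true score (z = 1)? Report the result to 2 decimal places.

SEM = 11.2000*√(1 − 0.7800) ≈ 5.2533
1 * SEM ≈ 5.2533

5.25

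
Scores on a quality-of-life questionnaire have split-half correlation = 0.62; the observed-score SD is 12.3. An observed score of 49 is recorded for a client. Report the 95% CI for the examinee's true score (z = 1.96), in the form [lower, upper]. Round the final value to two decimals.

r_full = 2·0.62 / (1 + 0.62) ≈ 0.765
SEM = 12.300 * √(1 − 0.765) = 12.300 * √0.235 ≈ 12.300 * 0.484 ≈ 5.957
1.96 * SEM ≈ 11.676
Interval: (37.324, 60.676)

[37.32, 60.68]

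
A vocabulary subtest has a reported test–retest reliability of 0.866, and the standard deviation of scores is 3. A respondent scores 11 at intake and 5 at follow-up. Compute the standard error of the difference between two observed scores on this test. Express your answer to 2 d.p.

SEM = 3.0000 × √(1 − 0.8660) = 3.0000 × √0.1340 ≈ 3.0000 × 0.3661 ≈ 1.0982
SE_diff = SEM × √2 ≈ 1.0982 × 1.4142 ≈ 1.5531

1.55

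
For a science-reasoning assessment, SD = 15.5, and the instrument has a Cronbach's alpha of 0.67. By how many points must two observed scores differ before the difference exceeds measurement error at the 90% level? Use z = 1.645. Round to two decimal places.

SEM = 15.5000×√(1 − 0.6700) ≈ 8.9041
Standard error of the difference = 8.9041·√2 ≈ 12.5923
Smallest detectable difference = 1.645×12.5923 ≈ 20.7143

20.71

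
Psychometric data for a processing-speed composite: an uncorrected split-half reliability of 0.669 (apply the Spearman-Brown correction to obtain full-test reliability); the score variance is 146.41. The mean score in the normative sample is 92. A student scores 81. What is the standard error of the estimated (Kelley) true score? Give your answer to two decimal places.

4.82

σ = 146.41^(1/2) = 12.1000
r_full = 2·0.669 / (1 + 0.669) ≈ 0.8017
SE_est = 12.1000×√(0.8017×0.1983) ≈ 4.8247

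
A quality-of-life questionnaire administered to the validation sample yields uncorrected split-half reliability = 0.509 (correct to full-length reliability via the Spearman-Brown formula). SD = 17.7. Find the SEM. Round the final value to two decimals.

Spearman-Brown: r = 2(0.509) / (1 + 0.509) = 1.0180 / 1.5090 ≈ 0.6746
The standard error of measurement is 17.7000*√(1 − 0.6746) ≈ 17.7000*0.5704 ≈ 10.0965.

10.10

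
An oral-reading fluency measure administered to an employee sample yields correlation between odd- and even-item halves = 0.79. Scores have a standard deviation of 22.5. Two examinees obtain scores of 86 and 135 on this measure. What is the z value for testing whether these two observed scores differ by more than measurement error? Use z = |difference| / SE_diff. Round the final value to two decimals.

Spearman-Brown: r = 2(0.79) / (1 + 0.79) = 1.5800 / 1.7900 ≈ 0.8827
SEM = 22.5000*√(1 − 0.8827) ≈ 7.7067
Standard error of the difference = 7.7067·√2 ≈ 10.8988
z = |86 − 135| / 10.8988 = 49 / 10.8988 ≈ 4.4959

4.50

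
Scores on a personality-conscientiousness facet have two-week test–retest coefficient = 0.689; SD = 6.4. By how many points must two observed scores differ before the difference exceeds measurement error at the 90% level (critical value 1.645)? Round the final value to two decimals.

8.30

The standard error of measurement is 6.40000*√(1 − 0.68900) ≈ 6.40000*0.55767 ≈ 3.56911.
Standard error of the difference = 3.56911·√2 ≈ 5.04749
Smallest detectable difference = 1.645*5.04749 ≈ 8.30312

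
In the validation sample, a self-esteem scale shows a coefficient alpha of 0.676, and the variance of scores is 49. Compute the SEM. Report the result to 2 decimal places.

3.98

SD = √49 ≈ 7.000
SEM = 7.000·√(1 − 0.676) ≈ 3.984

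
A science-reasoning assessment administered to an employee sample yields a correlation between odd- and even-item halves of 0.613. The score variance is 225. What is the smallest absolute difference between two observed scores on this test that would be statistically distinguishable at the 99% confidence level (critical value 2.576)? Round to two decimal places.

26.77

SD = √225 ≈ 15.000
Full-length reliability (Spearman-Brown) = 2(0.613)/(1+0.613) ≈ 0.760
SEM = 15.000·√(1 − 0.760) ≈ 7.347
SE_diff = SEM · √2 ≈ 7.347 · 1.414 ≈ 10.391
Minimum reliable difference = 2.576 · SE_diff ≈ 2.576 · 10.391 ≈ 26.766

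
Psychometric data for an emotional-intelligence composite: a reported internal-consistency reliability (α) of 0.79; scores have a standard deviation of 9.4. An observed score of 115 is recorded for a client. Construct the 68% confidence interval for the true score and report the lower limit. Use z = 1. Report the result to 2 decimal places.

110.69

SEM = 9.40000 * √(1 − 0.79000) = 9.40000 * √0.21000 ≃ 9.40000 * 0.45826 ≃ 4.30762
Margin = 1 * 4.30762 ≃ 4.30762
Lower bound: 115 − 4.30762 = 110.69238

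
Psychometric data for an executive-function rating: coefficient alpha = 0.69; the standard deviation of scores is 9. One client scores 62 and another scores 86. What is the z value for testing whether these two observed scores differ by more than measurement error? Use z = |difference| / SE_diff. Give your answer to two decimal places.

SEM = 9.0000 · √(1 − 0.6900) = 9.0000 · √0.3100 ≈ 9.0000 · 0.5568 ≈ 5.0110
Standard error of the difference = 5.0110·√2 ≈ 7.0866
z = |62 − 86| / 7.0866 = 24 / 7.0866 ≈ 3.3867

3.39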